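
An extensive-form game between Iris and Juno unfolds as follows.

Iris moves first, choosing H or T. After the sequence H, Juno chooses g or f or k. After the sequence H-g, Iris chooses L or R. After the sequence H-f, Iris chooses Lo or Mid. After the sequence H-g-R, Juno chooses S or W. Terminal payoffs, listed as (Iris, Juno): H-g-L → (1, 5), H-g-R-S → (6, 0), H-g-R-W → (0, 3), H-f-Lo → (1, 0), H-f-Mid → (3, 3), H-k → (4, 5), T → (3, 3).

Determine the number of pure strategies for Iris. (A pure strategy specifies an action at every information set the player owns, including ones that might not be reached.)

Iris owns the root with actions {H, T} — two choices.
Iris owns the node after H-g with actions {L, R} — two choices.
Iris owns the node after H-f with actions {Lo, Mid} — two choices.
A pure strategy fixes one action at each information set independently, so the count is the product 2 × 2 × 2 = 8.
(For reference, Juno has 6 pure strategies, giving a 8×6 normal-form matrix.)

8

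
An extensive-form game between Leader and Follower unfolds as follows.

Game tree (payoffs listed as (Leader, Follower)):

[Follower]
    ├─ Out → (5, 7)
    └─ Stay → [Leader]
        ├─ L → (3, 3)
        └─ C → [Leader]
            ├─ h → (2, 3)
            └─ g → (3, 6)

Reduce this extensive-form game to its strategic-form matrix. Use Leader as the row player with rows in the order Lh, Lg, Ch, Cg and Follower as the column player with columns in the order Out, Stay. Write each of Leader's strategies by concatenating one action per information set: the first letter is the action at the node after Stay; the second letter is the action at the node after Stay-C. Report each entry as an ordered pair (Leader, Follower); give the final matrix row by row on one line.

Lh: (5,7) (3,3) | Lg: (5,7) (3,3) | Ch: (5,7) (2,3) | Cg: (5,7) (3,6)

Row Lh: Out→(5,7), Stay→(3,3)
Row Lg: Out→(5,7), Stay→(3,3)
Row Ch: Out→(5,7), Stay→(2,3)
Row Cg: Out→(5,7), Stay→(3,6)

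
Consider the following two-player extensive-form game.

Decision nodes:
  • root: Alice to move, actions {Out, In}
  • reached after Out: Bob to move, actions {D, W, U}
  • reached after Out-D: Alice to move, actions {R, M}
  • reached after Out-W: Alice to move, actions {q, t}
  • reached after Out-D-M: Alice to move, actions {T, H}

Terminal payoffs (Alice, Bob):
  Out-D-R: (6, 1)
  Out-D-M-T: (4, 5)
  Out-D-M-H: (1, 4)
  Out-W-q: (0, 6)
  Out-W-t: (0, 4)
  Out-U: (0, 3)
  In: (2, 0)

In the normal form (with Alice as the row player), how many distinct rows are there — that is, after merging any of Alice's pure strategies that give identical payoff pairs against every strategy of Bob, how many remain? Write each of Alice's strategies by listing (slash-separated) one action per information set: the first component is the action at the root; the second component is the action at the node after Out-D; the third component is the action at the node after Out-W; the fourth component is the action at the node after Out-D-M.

7

Alice has 16 pure strategies: Out/R/q/T, Out/R/q/H, Out/R/t/T, Out/R/t/H, Out/M/q/T, Out/M/q/H, Out/M/t/T, Out/M/t/H, In/R/q/T, In/R/q/H, In/R/t/T, In/R/t/H, In/M/q/T, In/M/q/H, In/M/t/T, In/M/t/H. Columns: D, W, U.
{Out/R/q/T, Out/R/q/H} → row (6,1) (0,6) (0,3)
{Out/R/t/T, Out/R/t/H} → row (6,1) (0,4) (0,3)
{Out/M/q/T} → row (4,5) (0,6) (0,3)
{Out/M/q/H} → row (1,4) (0,6) (0,3)
{Out/M/t/T} → row (4,5) (0,4) (0,3)
{Out/M/t/H} → row (1,4) (0,4) (0,3)
{In/R/q/T, In/R/q/H, In/R/t/T, In/R/t/H, In/M/q/T, In/M/q/H, In/M/t/T, In/M/t/H} → row (2,0) (2,0) (2,0)
That's 7 distinct rows out of 16 strategies.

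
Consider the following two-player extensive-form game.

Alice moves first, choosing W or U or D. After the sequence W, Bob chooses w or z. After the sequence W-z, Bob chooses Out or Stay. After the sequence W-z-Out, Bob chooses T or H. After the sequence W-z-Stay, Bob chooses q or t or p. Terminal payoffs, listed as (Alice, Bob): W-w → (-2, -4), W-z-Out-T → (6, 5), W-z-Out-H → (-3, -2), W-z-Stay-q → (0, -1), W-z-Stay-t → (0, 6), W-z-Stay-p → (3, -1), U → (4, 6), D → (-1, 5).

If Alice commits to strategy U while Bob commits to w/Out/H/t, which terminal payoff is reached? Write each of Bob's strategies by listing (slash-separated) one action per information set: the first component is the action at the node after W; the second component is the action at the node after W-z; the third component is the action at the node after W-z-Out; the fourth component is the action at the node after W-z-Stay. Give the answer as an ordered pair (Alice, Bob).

(4, 6)

Trace the play path from the root:
  Alice plays U
→ terminal payoff (4, 6).
(Bob's choice at the node after W is never reached on this path, so it doesn't affect the outcome.)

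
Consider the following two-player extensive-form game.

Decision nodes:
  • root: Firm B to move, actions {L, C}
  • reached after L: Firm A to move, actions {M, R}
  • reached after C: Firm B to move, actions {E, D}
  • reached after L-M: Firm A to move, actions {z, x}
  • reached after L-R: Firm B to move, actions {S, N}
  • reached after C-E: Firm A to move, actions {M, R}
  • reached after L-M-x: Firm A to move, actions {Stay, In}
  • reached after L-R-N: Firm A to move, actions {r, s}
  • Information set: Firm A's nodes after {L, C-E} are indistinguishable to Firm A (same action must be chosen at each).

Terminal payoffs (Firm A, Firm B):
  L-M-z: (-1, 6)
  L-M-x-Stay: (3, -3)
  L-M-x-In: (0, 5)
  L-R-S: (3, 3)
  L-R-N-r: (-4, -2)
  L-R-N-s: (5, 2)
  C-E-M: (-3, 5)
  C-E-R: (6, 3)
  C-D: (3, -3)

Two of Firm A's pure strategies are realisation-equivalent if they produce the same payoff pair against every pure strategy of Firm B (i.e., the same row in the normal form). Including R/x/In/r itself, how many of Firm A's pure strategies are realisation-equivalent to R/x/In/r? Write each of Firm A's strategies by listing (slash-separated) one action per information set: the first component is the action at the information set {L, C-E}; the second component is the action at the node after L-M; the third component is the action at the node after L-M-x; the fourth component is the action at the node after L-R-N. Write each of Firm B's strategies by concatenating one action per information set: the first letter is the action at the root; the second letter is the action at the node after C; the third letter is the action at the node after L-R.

4

Row for R/x/In/r (columns LES, LEN, LDS, LDN, CES, CEN, CDS, CDN): (3,3) (-4,-2) (3,3) (-4,-2) (6,3) (6,3) (3,-3) (3,-3).
Under R/x/In/r, Firm A's choice at the node after L-M and at the node after L-M-x can never be reached regardless of what Firm B does, so varying those choices leaves every outcome unchanged.
Holding the reachable choices fixed and varying the unreachable ones freely already gives 2 × 2 = 4 equivalent strategies.
No other strategy reproduces this row, so those 4 are the full class: R/z/Stay/r, R/z/In/r, R/x/Stay/r, R/x/In/r.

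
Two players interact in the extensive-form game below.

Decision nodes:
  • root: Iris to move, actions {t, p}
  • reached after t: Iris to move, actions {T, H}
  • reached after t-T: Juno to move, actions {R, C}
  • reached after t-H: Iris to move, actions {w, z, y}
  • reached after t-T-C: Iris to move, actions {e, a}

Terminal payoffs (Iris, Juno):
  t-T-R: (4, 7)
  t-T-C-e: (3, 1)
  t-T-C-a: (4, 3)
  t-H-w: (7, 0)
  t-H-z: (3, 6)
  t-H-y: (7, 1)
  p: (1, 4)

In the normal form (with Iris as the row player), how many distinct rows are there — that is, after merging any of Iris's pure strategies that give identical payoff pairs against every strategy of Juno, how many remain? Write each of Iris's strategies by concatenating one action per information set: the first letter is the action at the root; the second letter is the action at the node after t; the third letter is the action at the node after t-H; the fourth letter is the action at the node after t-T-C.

Iris has 24 pure strategies: tTwe, tTwa, tTze, tTza, tTye, tTya, tHwe, tHwa, tHze, tHza, tHye, tHya, pTwe, pTwa, pTze, pTza, pTye, pTya, pHwe, pHwa, pHze, pHza, pHye, pHya. Columns: R, C.
{tTwe, tTze, tTye} → row (4,7) (3,1)
{tTwa, tTza, tTya} → row (4,7) (4,3)
{tHwe, tHwa} → row (7,0) (7,0)
{tHze, tHza} → row (3,6) (3,6)
{tHye, tHya} → row (7,1) (7,1)
{pTwe, pTwa, pTze, pTza, pTye, pTya, pHwe, pHwa, pHze, pHza, pHye, pHya} → row (1,4) (1,4)
That's 6 distinct rows out of 24 strategies.

6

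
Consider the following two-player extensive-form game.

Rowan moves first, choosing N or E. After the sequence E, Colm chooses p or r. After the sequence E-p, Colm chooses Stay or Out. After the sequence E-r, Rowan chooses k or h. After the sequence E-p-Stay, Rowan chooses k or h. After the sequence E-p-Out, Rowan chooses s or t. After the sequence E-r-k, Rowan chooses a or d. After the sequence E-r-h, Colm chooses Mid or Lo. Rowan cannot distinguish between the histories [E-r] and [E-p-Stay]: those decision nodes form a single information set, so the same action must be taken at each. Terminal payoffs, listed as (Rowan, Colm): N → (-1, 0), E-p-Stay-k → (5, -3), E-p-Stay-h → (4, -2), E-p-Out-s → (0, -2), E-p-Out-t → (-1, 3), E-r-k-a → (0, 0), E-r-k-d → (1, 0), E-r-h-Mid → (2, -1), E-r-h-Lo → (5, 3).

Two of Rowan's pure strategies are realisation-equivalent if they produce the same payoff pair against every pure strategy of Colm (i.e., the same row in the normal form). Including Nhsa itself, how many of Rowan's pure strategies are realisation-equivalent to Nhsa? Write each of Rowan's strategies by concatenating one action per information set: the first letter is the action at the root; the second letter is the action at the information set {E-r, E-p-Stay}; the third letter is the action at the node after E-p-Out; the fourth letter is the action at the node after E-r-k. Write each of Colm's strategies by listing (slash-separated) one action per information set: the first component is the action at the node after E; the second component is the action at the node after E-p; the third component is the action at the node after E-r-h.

Row for Nhsa (columns p/Stay/Mid, p/Stay/Lo, p/Out/Mid, p/Out/Lo, r/Stay/Mid, r/Stay/Lo, r/Out/Mid, r/Out/Lo): (-1,0) (-1,0) (-1,0) (-1,0) (-1,0) (-1,0) (-1,0) (-1,0).
Under Nhsa, Rowan's choice at the information set {E-r, E-p-Stay} and at the node after E-p-Out and at the node after E-r-k can never be reached regardless of what Colm does, so varying those choices leaves every outcome unchanged.
Holding the reachable choices fixed and varying the unreachable ones freely already gives 2 × 2 × 2 = 8 equivalent strategies.
No other strategy reproduces this row, so those 8 are the full class: Nksa, Nksd, Nkta, Nktd, Nhsa, Nhsd, Nhta, Nhtd.

8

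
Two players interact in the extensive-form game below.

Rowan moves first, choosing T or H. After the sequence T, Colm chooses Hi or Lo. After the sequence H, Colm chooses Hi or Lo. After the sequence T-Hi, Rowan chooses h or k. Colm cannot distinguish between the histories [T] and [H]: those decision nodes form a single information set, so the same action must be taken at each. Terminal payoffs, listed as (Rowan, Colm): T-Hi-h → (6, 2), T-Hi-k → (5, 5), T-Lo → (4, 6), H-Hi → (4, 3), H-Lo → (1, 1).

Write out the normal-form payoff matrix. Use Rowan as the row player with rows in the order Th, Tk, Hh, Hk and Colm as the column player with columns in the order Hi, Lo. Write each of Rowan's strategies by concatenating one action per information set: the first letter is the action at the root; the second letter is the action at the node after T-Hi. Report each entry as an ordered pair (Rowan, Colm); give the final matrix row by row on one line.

Th: (6,2) (4,6) | Tk: (5,5) (4,6) | Hh: (4,3) (1,1) | Hk: (4,3) (1,1)

Row Th: Hi→(6,2), Lo→(4,6)
Row Tk: Hi→(5,5), Lo→(4,6)
Row Hh: Hi→(4,3), Lo→(1,1)
Row Hk: Hi→(4,3), Lo→(1,1)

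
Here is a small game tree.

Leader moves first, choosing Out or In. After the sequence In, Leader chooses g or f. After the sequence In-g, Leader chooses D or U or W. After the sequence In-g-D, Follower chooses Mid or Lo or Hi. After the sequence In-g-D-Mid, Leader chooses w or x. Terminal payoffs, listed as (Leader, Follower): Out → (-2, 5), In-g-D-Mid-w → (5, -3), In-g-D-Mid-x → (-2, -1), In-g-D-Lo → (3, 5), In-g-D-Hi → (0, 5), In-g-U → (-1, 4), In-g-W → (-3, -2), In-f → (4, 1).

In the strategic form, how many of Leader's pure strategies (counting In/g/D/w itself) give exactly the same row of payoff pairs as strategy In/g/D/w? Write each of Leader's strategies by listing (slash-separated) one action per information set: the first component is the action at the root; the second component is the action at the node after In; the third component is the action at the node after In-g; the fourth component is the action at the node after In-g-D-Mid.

1

Row for In/g/D/w (columns Mid, Lo, Hi): (5,-3) (3,5) (0,5).
Every one of Leader's information sets is on the play path for some reply by Follower when Leader follows In/g/D/w.
Changing the action at any of them therefore changes at least one column, so only In/g/D/w itself gives this row.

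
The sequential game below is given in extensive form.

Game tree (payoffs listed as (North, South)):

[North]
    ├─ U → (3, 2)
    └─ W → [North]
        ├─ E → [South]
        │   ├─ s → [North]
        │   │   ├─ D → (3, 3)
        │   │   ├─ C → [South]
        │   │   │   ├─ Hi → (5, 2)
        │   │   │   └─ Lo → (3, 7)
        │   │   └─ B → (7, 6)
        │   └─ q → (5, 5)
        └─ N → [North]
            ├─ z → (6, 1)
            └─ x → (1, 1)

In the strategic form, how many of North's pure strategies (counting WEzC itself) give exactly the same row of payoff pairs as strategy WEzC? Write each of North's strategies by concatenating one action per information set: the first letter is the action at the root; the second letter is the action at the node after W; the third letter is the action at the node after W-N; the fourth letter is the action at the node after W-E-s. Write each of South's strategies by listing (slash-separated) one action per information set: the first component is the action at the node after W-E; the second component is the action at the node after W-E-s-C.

Row for WEzC (columns s/Hi, s/Lo, q/Hi, q/Lo): (5,2) (3,7) (5,5) (5,5).
Under WEzC, North's choice at the node after W-N can never be reached regardless of what South does, so varying those choices leaves every outcome unchanged.
Holding the reachable choices fixed and varying the unreachable one freely already gives 2 equivalent strategies.
No other strategy reproduces this row, so those 2 are the full class: WEzC, WExC.

2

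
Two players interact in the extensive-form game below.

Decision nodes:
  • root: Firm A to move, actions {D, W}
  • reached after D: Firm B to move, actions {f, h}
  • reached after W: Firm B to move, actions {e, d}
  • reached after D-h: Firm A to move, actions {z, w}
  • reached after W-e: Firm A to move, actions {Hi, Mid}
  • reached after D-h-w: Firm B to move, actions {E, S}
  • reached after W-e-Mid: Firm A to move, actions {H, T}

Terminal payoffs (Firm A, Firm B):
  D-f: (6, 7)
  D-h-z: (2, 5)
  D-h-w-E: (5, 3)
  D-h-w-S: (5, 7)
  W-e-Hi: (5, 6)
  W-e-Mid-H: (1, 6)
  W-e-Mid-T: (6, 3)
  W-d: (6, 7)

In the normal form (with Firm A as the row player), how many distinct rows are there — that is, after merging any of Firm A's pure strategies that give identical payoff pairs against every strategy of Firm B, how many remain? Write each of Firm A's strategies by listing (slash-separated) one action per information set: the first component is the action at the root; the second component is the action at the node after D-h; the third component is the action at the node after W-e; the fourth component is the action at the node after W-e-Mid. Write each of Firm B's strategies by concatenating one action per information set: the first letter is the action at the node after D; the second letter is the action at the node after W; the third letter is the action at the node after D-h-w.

5

Firm A has 16 pure strategies: D/z/Hi/H, D/z/Hi/T, D/z/Mid/H, D/z/Mid/T, D/w/Hi/H, D/w/Hi/T, D/w/Mid/H, D/w/Mid/T, W/z/Hi/H, W/z/Hi/T, W/z/Mid/H, W/z/Mid/T, W/w/Hi/H, W/w/Hi/T, W/w/Mid/H, W/w/Mid/T. Columns: feE, feS, fdE, fdS, heE, heS, hdE, hdS.
{D/z/Hi/H, D/z/Hi/T, D/z/Mid/H, D/z/Mid/T} → row (6,7) (6,7) (6,7) (6,7) (2,5) (2,5) (2,5) (2,5)
{D/w/Hi/H, D/w/Hi/T, D/w/Mid/H, D/w/Mid/T} → row (6,7) (6,7) (6,7) (6,7) (5,3) (5,7) (5,3) (5,7)
{W/z/Hi/H, W/z/Hi/T, W/w/Hi/H, W/w/Hi/T} → row (5,6) (5,6) (6,7) (6,7) (5,6) (5,6) (6,7) (6,7)
{W/z/Mid/H, W/w/Mid/H} → row (1,6) (1,6) (6,7) (6,7) (1,6) (1,6) (6,7) (6,7)
{W/z/Mid/T, W/w/Mid/T} → row (6,3) (6,3) (6,7) (6,7) (6,3) (6,3) (6,7) (6,7)
That's 5 distinct rows out of 16 strategies.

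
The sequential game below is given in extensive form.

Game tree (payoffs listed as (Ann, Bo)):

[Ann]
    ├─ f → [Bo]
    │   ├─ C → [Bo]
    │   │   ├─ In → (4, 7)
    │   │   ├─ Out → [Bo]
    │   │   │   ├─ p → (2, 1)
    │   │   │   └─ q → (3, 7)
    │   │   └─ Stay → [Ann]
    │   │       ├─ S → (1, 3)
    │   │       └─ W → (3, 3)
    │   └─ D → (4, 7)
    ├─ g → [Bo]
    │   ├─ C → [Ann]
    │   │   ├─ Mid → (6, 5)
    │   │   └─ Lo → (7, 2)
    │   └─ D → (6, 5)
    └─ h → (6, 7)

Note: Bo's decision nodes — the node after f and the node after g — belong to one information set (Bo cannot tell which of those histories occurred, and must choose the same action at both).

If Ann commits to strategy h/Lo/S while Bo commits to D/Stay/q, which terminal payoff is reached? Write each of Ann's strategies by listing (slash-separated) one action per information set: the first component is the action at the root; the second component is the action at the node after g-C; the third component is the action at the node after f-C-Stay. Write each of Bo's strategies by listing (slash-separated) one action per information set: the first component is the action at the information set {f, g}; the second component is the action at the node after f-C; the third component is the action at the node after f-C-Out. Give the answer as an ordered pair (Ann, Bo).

Trace the play path from the root:
  Ann plays h
→ terminal payoff (6, 7).
(Ann's choice at the node after g-C is never reached on this path, so it doesn't affect the outcome.)

(6, 7)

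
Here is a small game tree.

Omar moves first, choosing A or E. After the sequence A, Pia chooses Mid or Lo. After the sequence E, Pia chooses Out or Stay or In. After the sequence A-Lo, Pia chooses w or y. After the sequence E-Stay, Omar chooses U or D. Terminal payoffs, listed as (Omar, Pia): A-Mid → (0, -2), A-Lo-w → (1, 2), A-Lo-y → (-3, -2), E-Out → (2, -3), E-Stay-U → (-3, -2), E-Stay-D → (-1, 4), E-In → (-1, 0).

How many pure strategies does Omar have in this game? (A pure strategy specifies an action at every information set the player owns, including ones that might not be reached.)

Omar owns the root with actions {A, E} — two choices.
Omar owns the node after E-Stay with actions {U, D} — two choices.
A pure strategy fixes one action at each information set independently, so the count is the product 2 × 2 = 4.
(For reference, Pia has 12 pure strategies, giving a 4×12 normal-form matrix.)

4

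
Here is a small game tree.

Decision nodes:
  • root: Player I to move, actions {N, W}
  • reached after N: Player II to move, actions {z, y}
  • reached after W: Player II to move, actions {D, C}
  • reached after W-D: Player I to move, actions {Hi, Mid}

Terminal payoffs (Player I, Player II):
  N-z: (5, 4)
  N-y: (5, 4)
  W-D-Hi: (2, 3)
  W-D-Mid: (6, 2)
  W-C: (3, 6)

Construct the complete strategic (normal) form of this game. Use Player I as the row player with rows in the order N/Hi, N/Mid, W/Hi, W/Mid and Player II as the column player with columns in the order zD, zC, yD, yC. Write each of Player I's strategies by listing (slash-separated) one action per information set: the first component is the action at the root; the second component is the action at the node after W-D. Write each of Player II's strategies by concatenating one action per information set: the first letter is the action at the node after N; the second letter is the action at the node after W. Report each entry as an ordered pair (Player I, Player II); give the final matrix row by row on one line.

            zD       zC       yD       yC
 N/Hi    (5,4)    (5,4)    (5,4)    (5,4)
N/Mid    (5,4)    (5,4)    (5,4)    (5,4)
 W/Hi    (2,3)    (3,6)    (2,3)    (3,6)
W/Mid    (6,2)    (3,6)    (6,2)    (3,6)

N/Hi: (5,4) (5,4) (5,4) (5,4) | N/Mid: (5,4) (5,4) (5,4) (5,4) | W/Hi: (2,3) (3,6) (2,3) (3,6) | W/Mid: (6,2) (3,6) (6,2) (3,6)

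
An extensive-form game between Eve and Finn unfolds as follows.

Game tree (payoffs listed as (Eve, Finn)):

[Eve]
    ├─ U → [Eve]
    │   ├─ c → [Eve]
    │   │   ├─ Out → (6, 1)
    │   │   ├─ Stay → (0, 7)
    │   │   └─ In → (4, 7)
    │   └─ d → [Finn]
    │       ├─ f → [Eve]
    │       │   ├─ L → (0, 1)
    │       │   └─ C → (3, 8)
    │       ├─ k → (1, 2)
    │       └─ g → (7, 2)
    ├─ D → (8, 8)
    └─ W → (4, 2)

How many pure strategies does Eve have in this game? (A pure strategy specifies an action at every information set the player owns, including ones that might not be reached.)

Eve owns the root with actions {U, D, W} — three choices.
Eve owns the node after U with actions {c, d} — two choices.
Eve owns the node after U-c with actions {Out, Stay, In} — three choices.
Eve owns the node after U-d-f with actions {L, C} — two choices.
A pure strategy fixes one action at each information set independently, so the count is the product 3 × 2 × 3 × 2 = 36.
(For reference, Finn has 3 pure strategies, giving a 36×3 normal-form matrix.)

36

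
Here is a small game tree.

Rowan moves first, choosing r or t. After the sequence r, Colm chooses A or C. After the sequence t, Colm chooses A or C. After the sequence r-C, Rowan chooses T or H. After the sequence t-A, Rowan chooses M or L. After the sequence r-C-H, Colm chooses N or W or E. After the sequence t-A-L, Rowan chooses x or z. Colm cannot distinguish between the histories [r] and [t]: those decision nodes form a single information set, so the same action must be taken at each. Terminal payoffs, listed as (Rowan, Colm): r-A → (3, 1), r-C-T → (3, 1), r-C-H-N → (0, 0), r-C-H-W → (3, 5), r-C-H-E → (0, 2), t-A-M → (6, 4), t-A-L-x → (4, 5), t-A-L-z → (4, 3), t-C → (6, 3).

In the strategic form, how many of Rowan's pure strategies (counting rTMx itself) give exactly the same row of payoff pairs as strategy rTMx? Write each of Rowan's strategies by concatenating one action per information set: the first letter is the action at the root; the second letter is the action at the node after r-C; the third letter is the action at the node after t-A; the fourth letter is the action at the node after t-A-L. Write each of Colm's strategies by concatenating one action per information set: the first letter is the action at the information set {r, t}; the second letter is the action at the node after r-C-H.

4

Row for rTMx (columns AN, AW, AE, CN, CW, CE): (3,1) (3,1) (3,1) (3,1) (3,1) (3,1).
Under rTMx, Rowan's choice at the node after t-A and at the node after t-A-L can never be reached regardless of what Colm does, so varying those choices leaves every outcome unchanged.
Holding the reachable choices fixed and varying the unreachable ones freely already gives 2 × 2 = 4 equivalent strategies.
No other strategy reproduces this row, so those 4 are the full class: rTMx, rTMz, rTLx, rTLz.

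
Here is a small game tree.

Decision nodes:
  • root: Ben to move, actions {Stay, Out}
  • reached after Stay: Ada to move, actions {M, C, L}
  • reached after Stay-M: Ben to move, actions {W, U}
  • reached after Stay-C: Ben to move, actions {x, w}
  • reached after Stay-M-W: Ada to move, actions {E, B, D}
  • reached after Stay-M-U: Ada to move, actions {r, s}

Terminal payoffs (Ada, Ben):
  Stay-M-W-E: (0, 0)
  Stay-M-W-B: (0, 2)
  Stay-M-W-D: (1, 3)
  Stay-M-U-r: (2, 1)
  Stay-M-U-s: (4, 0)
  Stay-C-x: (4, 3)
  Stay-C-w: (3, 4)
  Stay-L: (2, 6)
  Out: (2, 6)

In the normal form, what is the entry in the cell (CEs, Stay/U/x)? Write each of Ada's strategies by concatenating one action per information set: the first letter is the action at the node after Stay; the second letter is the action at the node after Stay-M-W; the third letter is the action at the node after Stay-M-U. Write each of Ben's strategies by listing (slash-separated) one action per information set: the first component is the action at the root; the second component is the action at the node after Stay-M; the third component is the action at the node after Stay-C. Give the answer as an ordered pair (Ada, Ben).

Trace the play path from the root:
  Ben plays Stay
  Ada plays C at [Stay]
  Ben plays x at [Stay-C]
→ terminal payoff (4, 3).
(Ada's choice at the node after Stay-M-W is never reached on this path, so it doesn't affect the outcome.)

(4, 3)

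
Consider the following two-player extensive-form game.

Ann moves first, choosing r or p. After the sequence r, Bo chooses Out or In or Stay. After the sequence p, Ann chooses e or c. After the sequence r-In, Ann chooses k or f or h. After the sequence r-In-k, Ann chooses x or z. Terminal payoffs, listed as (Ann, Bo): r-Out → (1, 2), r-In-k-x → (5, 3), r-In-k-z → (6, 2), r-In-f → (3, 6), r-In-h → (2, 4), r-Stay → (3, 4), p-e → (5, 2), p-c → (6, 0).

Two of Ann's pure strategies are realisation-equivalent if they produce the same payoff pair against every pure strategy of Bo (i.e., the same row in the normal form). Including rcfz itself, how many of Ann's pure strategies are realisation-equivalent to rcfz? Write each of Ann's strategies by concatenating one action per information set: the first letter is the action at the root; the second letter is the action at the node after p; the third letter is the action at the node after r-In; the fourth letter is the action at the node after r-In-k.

Row for rcfz (columns Out, In, Stay): (1,2) (3,6) (3,4).
Under rcfz, Ann's choice at the node after p and at the node after r-In-k can never be reached regardless of what Bo does, so varying those choices leaves every outcome unchanged.
Holding the reachable choices fixed and varying the unreachable ones freely already gives 2 × 2 = 4 equivalent strategies.
No other strategy reproduces this row, so those 4 are the full class: refx, refz, rcfx, rcfz.

4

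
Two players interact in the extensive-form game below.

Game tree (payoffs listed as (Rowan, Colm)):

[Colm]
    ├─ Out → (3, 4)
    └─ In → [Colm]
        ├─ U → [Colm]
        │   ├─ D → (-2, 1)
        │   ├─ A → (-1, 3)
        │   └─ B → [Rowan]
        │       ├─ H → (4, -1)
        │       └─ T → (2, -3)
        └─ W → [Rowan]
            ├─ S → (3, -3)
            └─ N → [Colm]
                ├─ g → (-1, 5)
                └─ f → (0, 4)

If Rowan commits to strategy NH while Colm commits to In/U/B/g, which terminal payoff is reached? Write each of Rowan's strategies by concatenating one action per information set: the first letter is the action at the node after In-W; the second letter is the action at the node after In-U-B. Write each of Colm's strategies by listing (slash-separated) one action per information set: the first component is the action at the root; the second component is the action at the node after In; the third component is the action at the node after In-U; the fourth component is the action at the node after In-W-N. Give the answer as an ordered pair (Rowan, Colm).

Trace the play path from the root:
  Colm plays In
  Colm plays U at [In]
  Colm plays B at [In-U]
  Rowan plays H at [In-U-B]
→ terminal payoff (4, -1).
(Rowan's choice at the node after In-W is never reached on this path, so it doesn't affect the outcome.)

(4, -1)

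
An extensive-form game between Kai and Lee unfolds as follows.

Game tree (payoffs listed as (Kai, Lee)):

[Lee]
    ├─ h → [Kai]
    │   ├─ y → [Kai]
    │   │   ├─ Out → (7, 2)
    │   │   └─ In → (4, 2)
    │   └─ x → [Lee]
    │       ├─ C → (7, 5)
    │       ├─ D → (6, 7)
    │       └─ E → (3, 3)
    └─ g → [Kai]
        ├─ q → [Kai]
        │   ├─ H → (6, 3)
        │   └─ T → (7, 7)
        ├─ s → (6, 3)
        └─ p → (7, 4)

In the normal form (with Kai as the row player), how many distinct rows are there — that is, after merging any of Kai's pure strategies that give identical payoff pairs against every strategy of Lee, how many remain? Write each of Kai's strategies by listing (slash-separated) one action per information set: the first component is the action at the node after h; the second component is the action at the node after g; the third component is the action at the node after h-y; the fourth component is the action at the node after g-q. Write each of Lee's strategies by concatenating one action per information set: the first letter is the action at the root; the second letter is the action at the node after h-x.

Kai has 24 pure strategies: y/q/Out/H, y/q/Out/T, y/q/In/H, y/q/In/T, y/s/Out/H, y/s/Out/T, y/s/In/H, y/s/In/T, y/p/Out/H, y/p/Out/T, y/p/In/H, y/p/In/T, x/q/Out/H, x/q/Out/T, x/q/In/H, x/q/In/T, x/s/Out/H, x/s/Out/T, x/s/In/H, x/s/In/T, x/p/Out/H, x/p/Out/T, x/p/In/H, x/p/In/T. Columns: hC, hD, hE, gC, gD, gE.
{y/q/Out/H, y/s/Out/H, y/s/Out/T} → row (7,2) (7,2) (7,2) (6,3) (6,3) (6,3)
{y/q/Out/T} → row (7,2) (7,2) (7,2) (7,7) (7,7) (7,7)
{y/q/In/H, y/s/In/H, y/s/In/T} → row (4,2) (4,2) (4,2) (6,3) (6,3) (6,3)
{y/q/In/T} → row (4,2) (4,2) (4,2) (7,7) (7,7) (7,7)
{y/p/Out/H, y/p/Out/T} → row (7,2) (7,2) (7,2) (7,4) (7,4) (7,4)
{y/p/In/H, y/p/In/T} → row (4,2) (4,2) (4,2) (7,4) (7,4) (7,4)
{x/q/Out/H, x/q/In/H, x/s/Out/H, x/s/Out/T, x/s/In/H, x/s/In/T} → row (7,5) (6,7) (3,3) (6,3) (6,3) (6,3)
{x/q/Out/T, x/q/In/T} → row (7,5) (6,7) (3,3) (7,7) (7,7) (7,7)
{x/p/Out/H, x/p/Out/T, x/p/In/H, x/p/In/T} → row (7,5) (6,7) (3,3) (7,4) (7,4) (7,4)
That's 9 distinct rows out of 24 strategies.

9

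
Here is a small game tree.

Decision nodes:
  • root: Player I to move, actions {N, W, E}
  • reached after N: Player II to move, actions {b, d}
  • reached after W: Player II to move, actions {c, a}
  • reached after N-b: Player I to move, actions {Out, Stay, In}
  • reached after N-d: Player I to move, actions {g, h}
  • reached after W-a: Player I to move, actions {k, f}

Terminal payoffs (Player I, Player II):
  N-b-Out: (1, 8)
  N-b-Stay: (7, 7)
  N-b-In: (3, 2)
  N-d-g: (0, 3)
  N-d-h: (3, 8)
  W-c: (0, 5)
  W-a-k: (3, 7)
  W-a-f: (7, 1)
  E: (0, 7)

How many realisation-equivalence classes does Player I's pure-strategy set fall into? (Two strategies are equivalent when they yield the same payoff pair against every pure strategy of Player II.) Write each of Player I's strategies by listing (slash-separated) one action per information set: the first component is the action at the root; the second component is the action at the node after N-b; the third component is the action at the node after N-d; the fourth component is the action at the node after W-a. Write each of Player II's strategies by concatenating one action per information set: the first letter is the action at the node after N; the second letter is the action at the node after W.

Player I has 36 pure strategies: N/Out/g/k, N/Out/g/f, N/Out/h/k, N/Out/h/f, N/Stay/g/k, N/Stay/g/f, N/Stay/h/k, N/Stay/h/f, N/In/g/k, N/In/g/f, N/In/h/k, N/In/h/f, W/Out/g/k, W/Out/g/f, W/Out/h/k, W/Out/h/f, W/Stay/g/k, W/Stay/g/f, W/Stay/h/k, W/Stay/h/f, W/In/g/k, W/In/g/f, W/In/h/k, W/In/h/f, E/Out/g/k, E/Out/g/f, E/Out/h/k, E/Out/h/f, E/Stay/g/k, E/Stay/g/f, E/Stay/h/k, E/Stay/h/f, E/In/g/k, E/In/g/f, E/In/h/k, E/In/h/f. Columns: bc, ba, dc, da.
{N/Out/g/k, N/Out/g/f} → row (1,8) (1,8) (0,3) (0,3)
{N/Out/h/k, N/Out/h/f} → row (1,8) (1,8) (3,8) (3,8)
{N/Stay/g/k, N/Stay/g/f} → row (7,7) (7,7) (0,3) (0,3)
{N/Stay/h/k, N/Stay/h/f} → row (7,7) (7,7) (3,8) (3,8)
{N/In/g/k, N/In/g/f} → row (3,2) (3,2) (0,3) (0,3)
{N/In/h/k, N/In/h/f} → row (3,2) (3,2) (3,8) (3,8)
{W/Out/g/k, W/Out/h/k, W/Stay/g/k, W/Stay/h/k, W/In/g/k, W/In/h/k} → row (0,5) (3,7) (0,5) (3,7)
{W/Out/g/f, W/Out/h/f, W/Stay/g/f, W/Stay/h/f, W/In/g/f, W/In/h/f} → row (0,5) (7,1) (0,5) (7,1)
{E/Out/g/k, E/Out/g/f, E/Out/h/k, E/Out/h/f, E/Stay/g/k, E/Stay/g/f, E/Stay/h/k, E/Stay/h/f, E/In/g/k, E/In/g/f, E/In/h/k, E/In/h/f} → row (0,7) (0,7) (0,7) (0,7)
That's 9 distinct rows out of 36 strategies.

9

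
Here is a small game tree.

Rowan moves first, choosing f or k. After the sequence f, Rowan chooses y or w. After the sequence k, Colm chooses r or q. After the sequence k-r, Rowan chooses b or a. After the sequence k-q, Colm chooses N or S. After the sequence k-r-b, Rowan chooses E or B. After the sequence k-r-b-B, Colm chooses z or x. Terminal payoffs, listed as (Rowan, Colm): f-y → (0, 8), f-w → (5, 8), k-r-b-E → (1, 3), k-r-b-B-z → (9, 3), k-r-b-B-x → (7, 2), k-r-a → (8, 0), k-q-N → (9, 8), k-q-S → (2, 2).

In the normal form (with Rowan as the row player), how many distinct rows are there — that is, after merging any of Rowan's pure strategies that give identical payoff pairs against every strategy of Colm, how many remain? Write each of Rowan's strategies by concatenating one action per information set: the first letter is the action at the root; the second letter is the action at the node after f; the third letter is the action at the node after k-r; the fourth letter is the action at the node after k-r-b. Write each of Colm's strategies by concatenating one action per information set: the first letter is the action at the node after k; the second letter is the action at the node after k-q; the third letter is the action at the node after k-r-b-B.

5

Rowan has 16 pure strategies: fybE, fybB, fyaE, fyaB, fwbE, fwbB, fwaE, fwaB, kybE, kybB, kyaE, kyaB, kwbE, kwbB, kwaE, kwaB. Columns: rNz, rNx, rSz, rSx, qNz, qNx, qSz, qSx.
{fybE, fybB, fyaE, fyaB} → row (0,8) (0,8) (0,8) (0,8) (0,8) (0,8) (0,8) (0,8)
{fwbE, fwbB, fwaE, fwaB} → row (5,8) (5,8) (5,8) (5,8) (5,8) (5,8) (5,8) (5,8)
{kybE, kwbE} → row (1,3) (1,3) (1,3) (1,3) (9,8) (9,8) (2,2) (2,2)
{kybB, kwbB} → row (9,3) (7,2) (9,3) (7,2) (9,8) (9,8) (2,2) (2,2)
{kyaE, kyaB, kwaE, kwaB} → row (8,0) (8,0) (8,0) (8,0) (9,8) (9,8) (2,2) (2,2)
That's 5 distinct rows out of 16 strategies.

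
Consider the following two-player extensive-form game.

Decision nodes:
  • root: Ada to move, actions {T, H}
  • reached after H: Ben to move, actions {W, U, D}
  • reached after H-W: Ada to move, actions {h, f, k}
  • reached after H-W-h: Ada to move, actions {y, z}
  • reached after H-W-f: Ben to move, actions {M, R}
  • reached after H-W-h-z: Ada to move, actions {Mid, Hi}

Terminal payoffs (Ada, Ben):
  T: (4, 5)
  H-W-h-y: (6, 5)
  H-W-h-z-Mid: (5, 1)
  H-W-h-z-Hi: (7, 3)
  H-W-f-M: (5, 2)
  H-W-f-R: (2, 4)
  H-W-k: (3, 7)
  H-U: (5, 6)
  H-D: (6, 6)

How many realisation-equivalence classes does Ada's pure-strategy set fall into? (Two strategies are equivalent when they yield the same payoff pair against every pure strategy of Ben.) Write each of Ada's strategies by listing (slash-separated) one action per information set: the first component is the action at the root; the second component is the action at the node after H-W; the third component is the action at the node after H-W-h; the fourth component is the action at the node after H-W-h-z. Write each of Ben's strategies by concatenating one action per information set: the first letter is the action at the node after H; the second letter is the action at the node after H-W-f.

6

Ada has 24 pure strategies: T/h/y/Mid, T/h/y/Hi, T/h/z/Mid, T/h/z/Hi, T/f/y/Mid, T/f/y/Hi, T/f/z/Mid, T/f/z/Hi, T/k/y/Mid, T/k/y/Hi, T/k/z/Mid, T/k/z/Hi, H/h/y/Mid, H/h/y/Hi, H/h/z/Mid, H/h/z/Hi, H/f/y/Mid, H/f/y/Hi, H/f/z/Mid, H/f/z/Hi, H/k/y/Mid, H/k/y/Hi, H/k/z/Mid, H/k/z/Hi. Columns: WM, WR, UM, UR, DM, DR.
{T/h/y/Mid, T/h/y/Hi, T/h/z/Mid, T/h/z/Hi, T/f/y/Mid, T/f/y/Hi, T/f/z/Mid, T/f/z/Hi, T/k/y/Mid, T/k/y/Hi, T/k/z/Mid, T/k/z/Hi} → row (4,5) (4,5) (4,5) (4,5) (4,5) (4,5)
{H/h/y/Mid, H/h/y/Hi} → row (6,5) (6,5) (5,6) (5,6) (6,6) (6,6)
{H/h/z/Mid} → row (5,1) (5,1) (5,6) (5,6) (6,6) (6,6)
{H/h/z/Hi} → row (7,3) (7,3) (5,6) (5,6) (6,6) (6,6)
{H/f/y/Mid, H/f/y/Hi, H/f/z/Mid, H/f/z/Hi} → row (5,2) (2,4) (5,6) (5,6) (6,6) (6,6)
{H/k/y/Mid, H/k/y/Hi, H/k/z/Mid, H/k/z/Hi} → row (3,7) (3,7) (5,6) (5,6) (6,6) (6,6)
That's 6 distinct rows out of 24 strategies.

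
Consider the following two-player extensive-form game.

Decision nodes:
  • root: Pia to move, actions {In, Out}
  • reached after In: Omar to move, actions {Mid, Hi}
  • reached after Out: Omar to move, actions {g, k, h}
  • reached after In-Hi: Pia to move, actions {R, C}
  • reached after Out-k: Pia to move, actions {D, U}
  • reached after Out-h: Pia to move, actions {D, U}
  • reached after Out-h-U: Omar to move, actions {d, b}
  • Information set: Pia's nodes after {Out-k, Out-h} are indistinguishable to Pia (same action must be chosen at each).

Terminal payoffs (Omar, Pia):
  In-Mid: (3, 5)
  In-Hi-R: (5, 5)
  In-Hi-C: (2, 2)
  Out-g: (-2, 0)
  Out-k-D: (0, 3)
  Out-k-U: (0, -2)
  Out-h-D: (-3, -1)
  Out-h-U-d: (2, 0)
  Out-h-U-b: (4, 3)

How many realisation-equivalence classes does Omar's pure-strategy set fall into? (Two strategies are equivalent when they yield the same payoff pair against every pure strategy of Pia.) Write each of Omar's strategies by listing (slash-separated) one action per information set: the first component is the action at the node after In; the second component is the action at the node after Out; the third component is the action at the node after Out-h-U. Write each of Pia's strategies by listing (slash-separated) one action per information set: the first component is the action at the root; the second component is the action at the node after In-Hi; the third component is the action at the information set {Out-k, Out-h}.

8

Omar has 12 pure strategies: Mid/g/d, Mid/g/b, Mid/k/d, Mid/k/b, Mid/h/d, Mid/h/b, Hi/g/d, Hi/g/b, Hi/k/d, Hi/k/b, Hi/h/d, Hi/h/b. Columns: In/R/D, In/R/U, In/C/D, In/C/U, Out/R/D, Out/R/U, Out/C/D, Out/C/U.
{Mid/g/d, Mid/g/b} → row (3,5) (3,5) (3,5) (3,5) (-2,0) (-2,0) (-2,0) (-2,0)
{Mid/k/d, Mid/k/b} → row (3,5) (3,5) (3,5) (3,5) (0,3) (0,-2) (0,3) (0,-2)
{Mid/h/d} → row (3,5) (3,5) (3,5) (3,5) (-3,-1) (2,0) (-3,-1) (2,0)
{Mid/h/b} → row (3,5) (3,5) (3,5) (3,5) (-3,-1) (4,3) (-3,-1) (4,3)
{Hi/g/d, Hi/g/b} → row (5,5) (5,5) (2,2) (2,2) (-2,0) (-2,0) (-2,0) (-2,0)
{Hi/k/d, Hi/k/b} → row (5,5) (5,5) (2,2) (2,2) (0,3) (0,-2) (0,3) (0,-2)
{Hi/h/d} → row (5,5) (5,5) (2,2) (2,2) (-3,-1) (2,0) (-3,-1) (2,0)
{Hi/h/b} → row (5,5) (5,5) (2,2) (2,2) (-3,-1) (4,3) (-3,-1) (4,3)
That's 8 distinct rows out of 12 strategies.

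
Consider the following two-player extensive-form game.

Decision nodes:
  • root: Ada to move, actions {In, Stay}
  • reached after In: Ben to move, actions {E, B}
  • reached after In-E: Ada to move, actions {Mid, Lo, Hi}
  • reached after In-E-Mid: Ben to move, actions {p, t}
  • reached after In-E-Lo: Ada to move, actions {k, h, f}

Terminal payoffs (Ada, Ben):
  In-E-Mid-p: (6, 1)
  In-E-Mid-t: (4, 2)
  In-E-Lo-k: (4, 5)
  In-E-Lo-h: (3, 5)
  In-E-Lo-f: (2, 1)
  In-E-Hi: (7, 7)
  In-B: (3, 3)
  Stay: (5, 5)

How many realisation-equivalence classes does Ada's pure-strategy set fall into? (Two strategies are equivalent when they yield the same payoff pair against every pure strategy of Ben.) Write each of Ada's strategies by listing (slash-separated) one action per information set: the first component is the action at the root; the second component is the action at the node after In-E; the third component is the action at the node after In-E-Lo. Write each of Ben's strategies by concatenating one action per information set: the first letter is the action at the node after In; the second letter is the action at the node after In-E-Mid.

6

Ada has 18 pure strategies: In/Mid/k, In/Mid/h, In/Mid/f, In/Lo/k, In/Lo/h, In/Lo/f, In/Hi/k, In/Hi/h, In/Hi/f, Stay/Mid/k, Stay/Mid/h, Stay/Mid/f, Stay/Lo/k, Stay/Lo/h, Stay/Lo/f, Stay/Hi/k, Stay/Hi/h, Stay/Hi/f. Columns: Ep, Et, Bp, Bt.
{In/Mid/k, In/Mid/h, In/Mid/f} → row (6,1) (4,2) (3,3) (3,3)
{In/Lo/k} → row (4,5) (4,5) (3,3) (3,3)
{In/Lo/h} → row (3,5) (3,5) (3,3) (3,3)
{In/Lo/f} → row (2,1) (2,1) (3,3) (3,3)
{In/Hi/k, In/Hi/h, In/Hi/f} → row (7,7) (7,7) (3,3) (3,3)
{Stay/Mid/k, Stay/Mid/h, Stay/Mid/f, Stay/Lo/k, Stay/Lo/h, Stay/Lo/f, Stay/Hi/k, Stay/Hi/h, Stay/Hi/f} → row (5,5) (5,5) (5,5) (5,5)
That's 6 distinct rows out of 18 strategies.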